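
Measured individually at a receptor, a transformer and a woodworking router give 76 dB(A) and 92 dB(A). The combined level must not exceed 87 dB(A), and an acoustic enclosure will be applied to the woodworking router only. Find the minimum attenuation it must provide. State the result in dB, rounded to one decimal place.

The untreated sources together contribute 10^(76/10) = 3.981e+07, i.e. 76.00 dB(A).
To meet 87 dB(A) overall, the treated woodworking router may contribute at most 10^(87/10) − 3.981e+07 = 4.614e+08, i.e. 86.64 dB(A).
So the woodworking router must be reduced from 92 to 86.64 dB(A): IL = 5.36 dB.

5.4 dB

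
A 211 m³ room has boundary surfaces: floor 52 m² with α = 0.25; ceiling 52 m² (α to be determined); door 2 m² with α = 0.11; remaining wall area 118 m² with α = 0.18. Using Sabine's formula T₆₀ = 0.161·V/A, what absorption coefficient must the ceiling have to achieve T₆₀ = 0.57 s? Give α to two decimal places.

0.48

Required total absorption A = 0.161·211/0.57 = 59.60 m².
Absorption from the other surfaces = 52·0.25 + 2·0.11 + 118·0.18 = 34.46 m², so the ceiling must supply 25.14 m² over 52 m².
α = 25.14/52 = 0.483.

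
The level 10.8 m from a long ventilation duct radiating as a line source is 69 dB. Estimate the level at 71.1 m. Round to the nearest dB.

Line-source attenuation: ΔL = 10·log₁₀(r₂/r₁) = 10·log₁₀(71.1/10.8) = 8.184 dB.
L₂ = 69 − 10·log₁₀(71.1/10.8) = 69 − 8.184 = 60.82 dB.

61 dB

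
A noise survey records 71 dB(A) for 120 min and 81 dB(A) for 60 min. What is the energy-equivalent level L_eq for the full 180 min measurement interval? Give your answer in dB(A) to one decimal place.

The energy average is taken in the linear domain: L_eq = 10·log₁₀[(Σ tᵢ·10^(Lᵢ/10))/T], T = 180 min.
Σ tᵢ·10^(Lᵢ/10) = 120·10^(71/10) + 60·10^(81/10) = 9.064e+09.
L_eq = 10·log₁₀(9.064e+09/180) = 77.02 dB(A).

77.0 dB(A)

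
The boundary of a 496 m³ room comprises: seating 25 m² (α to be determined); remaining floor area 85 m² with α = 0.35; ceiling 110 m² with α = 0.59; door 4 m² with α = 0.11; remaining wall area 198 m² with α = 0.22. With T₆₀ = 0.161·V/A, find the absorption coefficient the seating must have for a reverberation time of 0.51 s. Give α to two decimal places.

0.72

From T₆₀ = 0.161·V/A, the target T₆₀ = 0.51 s needs A = 0.161·496/0.51 = 156.58 m².
Absorption from the other surfaces = 85·0.35 + 110·0.59 + 4·0.11 + 198·0.22 = 138.65 m², so the seating must supply 17.93 m² over 25 m².
α = 17.93/25 = 0.717.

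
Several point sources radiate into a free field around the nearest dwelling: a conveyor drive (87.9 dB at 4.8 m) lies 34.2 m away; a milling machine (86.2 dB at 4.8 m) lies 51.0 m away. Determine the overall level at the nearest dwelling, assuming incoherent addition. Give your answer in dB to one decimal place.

Apply inverse-square spreading to bring every level to the receiver, then sum 10^(L/10).
conveyor drive: 87.9 − 20·log₁₀(34.2/4.8) = 87.9 − 17.06 = 70.84 dB.
milling machine: 86.2 − 20·log₁₀(51.0/4.8) = 86.2 − 20.53 = 65.67 dB.
Σ 10^(L/10) = 1.584e+07 → L_total = 10·log₁₀(1.584e+07) = 72.00 dB.

72.0 dB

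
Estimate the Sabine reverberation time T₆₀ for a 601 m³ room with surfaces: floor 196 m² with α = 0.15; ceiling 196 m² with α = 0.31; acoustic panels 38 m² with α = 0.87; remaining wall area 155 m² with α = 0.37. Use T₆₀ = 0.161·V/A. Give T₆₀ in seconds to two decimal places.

0.54 s

Total absorption A = 196·0.15 + 196·0.31 + 38·0.87 + 155·0.37 = 180.57 m² sabins.
T₆₀ = 0.161·V/A = 0.161·601/180.57 = 0.536 s.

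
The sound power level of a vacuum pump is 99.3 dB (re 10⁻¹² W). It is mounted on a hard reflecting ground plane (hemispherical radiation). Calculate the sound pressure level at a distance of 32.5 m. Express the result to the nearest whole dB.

61 dB

L_p = L_w − 10·log₁₀(2π·r²) with r = 32.5 m.
2π·r² = 6637 m², 10·log₁₀ of that is 38.219 dB.
L_p = 99.3 − 38.219 = 61.08 dB.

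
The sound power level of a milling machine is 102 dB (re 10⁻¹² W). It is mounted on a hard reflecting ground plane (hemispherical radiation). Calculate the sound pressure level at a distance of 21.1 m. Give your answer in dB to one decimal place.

67.5 dB

The power spreads over a hemisphere of area 2π·r², so L_p = L_w − 10·log₁₀(2π·r²).
2π·r² = 2797 m², 10·log₁₀ of that is 34.467 dB.
L_p = 102 − 34.467 = 67.53 dB.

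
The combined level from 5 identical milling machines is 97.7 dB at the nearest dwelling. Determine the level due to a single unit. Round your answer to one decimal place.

90.7 dB

Dividing the total intensity by 5 lowers the level by 10·log₁₀ 5 = 6.990 dB: L₁ = 97.7 − 6.990.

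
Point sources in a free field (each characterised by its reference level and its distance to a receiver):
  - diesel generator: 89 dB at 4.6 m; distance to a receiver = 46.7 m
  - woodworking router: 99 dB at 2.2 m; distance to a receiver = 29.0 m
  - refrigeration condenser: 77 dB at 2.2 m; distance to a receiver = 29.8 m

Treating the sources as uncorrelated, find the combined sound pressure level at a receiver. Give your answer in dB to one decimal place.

Propagate each source to the receiver with L = L_ref − 20·log₁₀(r/r_ref), then add intensities.
diesel generator: 89 − 20·log₁₀(46.7/4.6) = 89 − 20.13 = 68.87 dB.
woodworking router: 99 − 20·log₁₀(29.0/2.2) = 99 − 22.40 = 76.60 dB.
refrigeration condenser: 77 − 20·log₁₀(29.8/2.2) = 77 − 22.64 = 54.36 dB.
Σ 10^(L/10) = 5.369e+07 → L_total = 10·log₁₀(5.369e+07) = 77.30 dB.

77.3 dB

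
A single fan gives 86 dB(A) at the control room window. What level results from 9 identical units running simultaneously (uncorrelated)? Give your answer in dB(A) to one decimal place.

95.5 dB(A)

With 9 equal, uncorrelated contributions the intensity is 9× that of one unit, giving a rise of 10·log₁₀ 9.
L_total = 86 + 10·log₁₀(9) = 86 + 9.542 = 95.54 dB(A).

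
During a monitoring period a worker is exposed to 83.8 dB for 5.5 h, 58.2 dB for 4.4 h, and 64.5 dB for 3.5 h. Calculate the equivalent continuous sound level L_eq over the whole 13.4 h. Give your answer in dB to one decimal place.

80.0 dB

Weight each interval's intensity by its duration and average over T = 13.4 h:
Σ tᵢ·10^(Lᵢ/10) = 5.5·10^(83.8/10) + 4.4·10^(58.2/10) + 3.5·10^(64.5/10) = 1.332e+09.
L_eq = 10·log₁₀(1.332e+09/13.4) = 79.97 dB.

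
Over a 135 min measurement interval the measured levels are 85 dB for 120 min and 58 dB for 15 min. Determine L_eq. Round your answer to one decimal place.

Weight each interval's intensity by its duration and average over T = 135 min:
Σ tᵢ·10^(Lᵢ/10) = 120·10^(85/10) + 15·10^(58/10) = 3.796e+10.
L_eq = 10·log₁₀(3.796e+10/135) = 84.49 dB.

84.5 dB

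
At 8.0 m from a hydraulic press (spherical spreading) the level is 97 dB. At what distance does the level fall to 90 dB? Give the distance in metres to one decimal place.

17.9 m

Point-source spreading drops the level by 20·log₁₀(r₂/r₁); inverting, r₂/r₁ = 10^(ΔL/20).
r₂ = 8.0·10^((97−90)/20) = 8.0·10^(7.0/20) = 17.91 m.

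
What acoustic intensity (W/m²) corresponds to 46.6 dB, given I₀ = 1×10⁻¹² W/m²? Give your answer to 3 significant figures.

I = I₀·10^(L/10) = 10⁻¹² × 10^(46.6/10) = 10^(-7.340).

4.57e-08 W/m²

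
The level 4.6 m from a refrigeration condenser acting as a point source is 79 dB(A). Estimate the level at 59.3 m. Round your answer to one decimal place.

Point-source attenuation: ΔL = 20·log₁₀(r₂/r₁) = 20·log₁₀(59.3/4.6) = 22.206 dB.
L₂ = 79 − 20·log₁₀(59.3/4.6) = 79 − 22.206 = 56.79 dB(A).

56.8 dB(A)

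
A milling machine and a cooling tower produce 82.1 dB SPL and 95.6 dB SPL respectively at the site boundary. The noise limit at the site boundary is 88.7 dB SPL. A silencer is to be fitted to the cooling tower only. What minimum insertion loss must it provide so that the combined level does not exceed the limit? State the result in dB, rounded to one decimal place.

8.0 dB

The untreated sources together contribute 10^(82.1/10) = 1.622e+08, i.e. 82.10 dB SPL.
The limit corresponds to 10^(88.7/10) = 7.413e+08; subtracting the fixed part leaves 5.791e+08 for the cooling tower, i.e. 87.63 dB SPL.
Required insertion loss = 95.6 − 87.63 = 7.97 dB.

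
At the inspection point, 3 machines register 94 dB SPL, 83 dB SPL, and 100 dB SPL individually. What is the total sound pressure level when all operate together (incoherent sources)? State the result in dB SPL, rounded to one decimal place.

101.0 dB SPL

For uncorrelated sources the intensities add, so convert each level to linear form, sum, and take 10·log₁₀ of the total.
Σ 10^(L/10) = 10^(94/10) + 10^(83/10) + 10^(100/10) = 1.271e+10.
L_total = 10·log₁₀(1.271e+10) = 101.04 dB SPL.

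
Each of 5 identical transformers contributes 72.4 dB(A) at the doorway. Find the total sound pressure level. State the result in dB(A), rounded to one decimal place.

With 5 equal, uncorrelated contributions the intensity is 5× that of one unit, giving a rise of 10·log₁₀ 5.
L_total = 72.4 + 10·log₁₀(5) = 72.4 + 6.990 = 79.39 dB(A).

79.4 dB(A)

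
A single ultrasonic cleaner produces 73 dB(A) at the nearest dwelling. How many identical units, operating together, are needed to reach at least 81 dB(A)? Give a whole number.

7

The shortfall is 81 − 73 = 8.0 dB, and N units add 10·log₁₀ N, so need 10·log₁₀ N ≥ 8.0.
N ≥ 10^(8.0/10) = 6.310, so N = 7.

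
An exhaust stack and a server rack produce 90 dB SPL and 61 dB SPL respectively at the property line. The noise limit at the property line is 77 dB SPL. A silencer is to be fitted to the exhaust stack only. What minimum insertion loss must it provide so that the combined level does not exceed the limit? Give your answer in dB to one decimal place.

13.1 dB

Everything except the exhaust stack sums to 10^(61/10) = 1.259e+06 in linear terms, 61.00 dB SPL.
The limit corresponds to 10^(77/10) = 5.012e+07; subtracting the fixed part leaves 4.886e+07 for the exhaust stack, i.e. 76.89 dB SPL.
Required insertion loss = 90 − 76.89 = 13.11 dB.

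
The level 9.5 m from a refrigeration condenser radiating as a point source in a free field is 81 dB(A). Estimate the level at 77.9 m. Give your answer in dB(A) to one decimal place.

62.7 dB(A)

Point-source attenuation: ΔL = 20·log₁₀(r₂/r₁) = 20·log₁₀(77.9/9.5) = 18.276 dB.
L₂ = 81 − 20·log₁₀(77.9/9.5) = 81 − 18.276 = 62.72 dB(A).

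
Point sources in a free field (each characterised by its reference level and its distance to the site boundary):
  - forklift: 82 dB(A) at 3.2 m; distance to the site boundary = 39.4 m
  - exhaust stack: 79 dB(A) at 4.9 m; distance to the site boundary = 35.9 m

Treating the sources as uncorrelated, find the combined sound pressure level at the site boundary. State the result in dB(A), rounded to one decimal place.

64.0 dB(A)

First find each source's level at the receiver (point-source: −20·log₁₀(r/r_ref)), then combine on an intensity basis.
forklift: 82 − 20·log₁₀(39.4/3.2) = 82 − 21.81 = 60.19 dB(A).
exhaust stack: 79 − 20·log₁₀(35.9/4.9) = 79 − 17.30 = 61.70 dB(A).
Σ 10^(L/10) = 2.525e+06 → L_total = 10·log₁₀(2.525e+06) = 64.02 dB(A).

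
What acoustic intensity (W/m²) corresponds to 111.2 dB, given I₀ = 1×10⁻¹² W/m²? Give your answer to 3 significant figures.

0.132 W/m²

L = 10·log₁₀(I/I₀) ⇒ I = I₀·10^(L/10) = 10⁻¹² × 10^11.12.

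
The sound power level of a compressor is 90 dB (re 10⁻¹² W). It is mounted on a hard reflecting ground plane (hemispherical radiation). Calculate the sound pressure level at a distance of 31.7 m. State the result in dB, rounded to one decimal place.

52.0 dB

Free-field hemispherical radiation: L_p = L_w − 10·log₁₀(2π·r²), r = 31.7 m.
2π·r² = 6314 m², 10·log₁₀ of that is 38.003 dB.
L_p = 90 − 38.003 = 52.00 dB.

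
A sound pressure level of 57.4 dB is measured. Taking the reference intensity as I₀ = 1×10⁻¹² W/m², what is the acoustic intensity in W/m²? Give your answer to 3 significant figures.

5.50e-07 W/m²

I/I₀ = 10^(57.4/10) = 5.495e+05, so I = 5.495e+05 × 10⁻¹² W/m².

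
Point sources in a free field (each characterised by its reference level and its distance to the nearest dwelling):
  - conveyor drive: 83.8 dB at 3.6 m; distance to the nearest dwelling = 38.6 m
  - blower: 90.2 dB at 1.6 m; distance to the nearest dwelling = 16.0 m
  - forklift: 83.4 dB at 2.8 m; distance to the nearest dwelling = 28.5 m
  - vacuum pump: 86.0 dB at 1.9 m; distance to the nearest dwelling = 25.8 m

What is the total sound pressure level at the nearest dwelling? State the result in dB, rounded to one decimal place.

72.3 dB

Apply inverse-square spreading to bring every level to the receiver, then sum 10^(L/10).
conveyor drive: 83.8 − 20·log₁₀(38.6/3.6) = 83.8 − 20.61 = 63.19 dB.
blower: 90.2 − 20·log₁₀(16.0/1.6) = 90.2 − 20.00 = 70.20 dB.
forklift: 83.4 − 20·log₁₀(28.5/2.8) = 83.4 − 20.15 = 63.25 dB.
vacuum pump: 86.0 − 20·log₁₀(25.8/1.9) = 86.0 − 22.66 = 63.34 dB.
Σ 10^(L/10) = 1.683e+07 → L_total = 10·log₁₀(1.683e+07) = 72.26 dB.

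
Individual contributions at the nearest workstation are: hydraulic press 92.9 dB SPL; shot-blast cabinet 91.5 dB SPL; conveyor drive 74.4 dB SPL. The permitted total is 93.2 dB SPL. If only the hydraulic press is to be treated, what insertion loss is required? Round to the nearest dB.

5 dB

Everything except the hydraulic press sums to 10^(91.5/10) + 10^(74.4/10) = 1.440e+09 in linear terms, 91.58 dB SPL.
The limit corresponds to 10^(93.2/10) = 2.089e+09; subtracting the fixed part leaves 6.492e+08 for the hydraulic press, i.e. 88.12 dB SPL.
So the hydraulic press must be reduced from 92.9 to 88.12 dB SPL: IL = 4.78 dB.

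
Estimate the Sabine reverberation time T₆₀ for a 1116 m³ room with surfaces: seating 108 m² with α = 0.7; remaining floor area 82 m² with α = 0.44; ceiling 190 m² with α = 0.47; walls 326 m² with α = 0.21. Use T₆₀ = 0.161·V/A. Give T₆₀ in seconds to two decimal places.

0.67 s

Summing Sᵢαᵢ: 108·0.7 + 82·0.44 + 190·0.47 + 326·0.21 = 269.44 m².
T₆₀ = 0.161 × 1116 / 269.44 = 0.667 s.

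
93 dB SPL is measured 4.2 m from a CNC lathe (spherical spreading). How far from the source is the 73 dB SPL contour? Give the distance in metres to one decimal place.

42.0 m

The 20.0 dB drop corresponds to a distance ratio of 10^(20.0/20) for a point source.
r₂ = 4.2·10^((93−73)/20) = 4.2·10^(20.0/20) = 42.00 m.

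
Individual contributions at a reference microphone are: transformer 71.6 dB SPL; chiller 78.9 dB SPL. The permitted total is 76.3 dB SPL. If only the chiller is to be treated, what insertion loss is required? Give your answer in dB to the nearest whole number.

Fixed contribution from the other source: Σ 10^(L/10) = 10^(71.6/10) = 1.445e+07 (71.60 dB SPL).
To meet 76.3 dB SPL overall, the treated chiller may contribute at most 10^(76.3/10) − 1.445e+07 = 2.820e+07, i.e. 74.50 dB SPL.
Required insertion loss = 78.9 − 74.50 = 4.40 dB.

4 dB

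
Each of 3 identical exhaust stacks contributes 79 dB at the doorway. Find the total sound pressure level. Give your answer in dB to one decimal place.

83.8 dB

With 3 equal, uncorrelated contributions the intensity is 3× that of one unit, giving a rise of 10·log₁₀ 3.
L_total = 79 + 10·log₁₀(3) = 79 + 4.771 = 83.77 dB.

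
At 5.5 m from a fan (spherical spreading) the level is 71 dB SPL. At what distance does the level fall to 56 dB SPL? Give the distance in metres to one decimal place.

The 15.0 dB drop corresponds to a distance ratio of 10^(15.0/20) for a point source.
r₂ = 5.5·10^((71−56)/20) = 5.5·10^(15.0/20) = 30.93 m.

30.9 m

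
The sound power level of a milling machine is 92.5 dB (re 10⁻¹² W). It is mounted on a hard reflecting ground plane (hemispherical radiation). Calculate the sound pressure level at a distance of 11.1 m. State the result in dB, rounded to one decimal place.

The power spreads over a hemisphere of area 2π·r², so L_p = L_w − 10·log₁₀(2π·r²).
2π·r² = 774.2 m², 10·log₁₀ of that is 28.888 dB.
L_p = 92.5 − 28.888 = 63.61 dB.

63.6 dB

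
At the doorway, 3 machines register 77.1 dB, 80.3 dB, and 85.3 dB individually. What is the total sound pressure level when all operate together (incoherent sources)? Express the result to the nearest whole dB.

87 dB

Incoherent sources combine by intensity addition: L_total = 10·log₁₀(Σ 10^(L_i/10)).
Σ 10^(L/10) = 10^(77.1/10) + 10^(80.3/10) + 10^(85.3/10) = 4.973e+08.
L_total = 10·log₁₀(4.973e+08) = 86.97 dB.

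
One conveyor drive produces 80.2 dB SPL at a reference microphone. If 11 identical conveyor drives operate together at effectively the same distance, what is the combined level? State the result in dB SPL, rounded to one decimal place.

90.6 dB SPL

With 11 equal, uncorrelated contributions the intensity is 11× that of one unit, giving a rise of 10·log₁₀ 11.
L_total = 80.2 + 10·log₁₀(11) = 80.2 + 10.414 = 90.61 dB SPL.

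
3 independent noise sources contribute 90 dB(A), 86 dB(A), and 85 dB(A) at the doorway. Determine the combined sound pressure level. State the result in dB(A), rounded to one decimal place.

92.3 dB(A)

For uncorrelated sources the intensities add, so convert each level to linear form, sum, and take 10·log₁₀ of the total.
Σ 10^(L/10) = 10^(90/10) + 10^(86/10) + 10^(85/10) = 1.714e+09.
L_total = 10·log₁₀(1.714e+09) = 92.34 dB(A).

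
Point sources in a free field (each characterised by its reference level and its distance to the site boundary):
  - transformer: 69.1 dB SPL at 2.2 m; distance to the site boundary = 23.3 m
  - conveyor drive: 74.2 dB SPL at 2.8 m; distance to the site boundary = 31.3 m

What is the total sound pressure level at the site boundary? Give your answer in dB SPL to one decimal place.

First find each source's level at the receiver (point-source: −20·log₁₀(r/r_ref)), then combine on an intensity basis.
transformer: 69.1 − 20·log₁₀(23.3/2.2) = 69.1 − 20.50 = 48.60 dB SPL.
conveyor drive: 74.2 − 20·log₁₀(31.3/2.8) = 74.2 − 20.97 = 53.23 dB SPL.
Σ 10^(L/10) = 2.830e+05 → L_total = 10·log₁₀(2.830e+05) = 54.52 dB SPL.

54.5 dB SPL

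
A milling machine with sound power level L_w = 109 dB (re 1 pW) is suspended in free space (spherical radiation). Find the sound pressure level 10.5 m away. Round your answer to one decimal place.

77.6 dB

The power spreads over a sphere of area 4π·r², so L_p = L_w − 10·log₁₀(4π·r²).
4π·r² = 1385 m², 10·log₁₀ of that is 31.416 dB.
L_p = 109 − 31.416 = 77.58 dB.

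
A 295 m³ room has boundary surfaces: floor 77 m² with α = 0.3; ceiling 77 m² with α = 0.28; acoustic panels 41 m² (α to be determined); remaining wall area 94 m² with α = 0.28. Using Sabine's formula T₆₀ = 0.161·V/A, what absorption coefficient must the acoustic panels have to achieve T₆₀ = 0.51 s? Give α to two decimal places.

0.54

From T₆₀ = 0.161·V/A, the target T₆₀ = 0.51 s needs A = 0.161·295/0.51 = 93.13 m².
Absorption from the other surfaces = 77·0.3 + 77·0.28 + 94·0.28 = 70.98 m², so the acoustic panels must supply 22.15 m² over 41 m².
α = 22.15/41 = 0.540.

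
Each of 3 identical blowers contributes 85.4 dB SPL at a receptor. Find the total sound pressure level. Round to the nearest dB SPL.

90 dB SPL

L_total = L₁ + 10·log₁₀ N for N identical incoherent sources.
L_total = 85.4 + 10·log₁₀(3) = 85.4 + 4.771 = 90.17 dB SPL.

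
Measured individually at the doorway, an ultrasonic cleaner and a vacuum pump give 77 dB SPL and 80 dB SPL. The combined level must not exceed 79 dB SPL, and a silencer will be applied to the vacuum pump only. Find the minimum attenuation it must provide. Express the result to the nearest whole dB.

5 dB

Everything except the vacuum pump sums to 10^(77/10) = 5.012e+07 in linear terms, 77.00 dB SPL.
The limit corresponds to 10^(79/10) = 7.943e+07; subtracting the fixed part leaves 2.931e+07 for the vacuum pump, i.e. 74.67 dB SPL.
So the vacuum pump must be reduced from 80 to 74.67 dB SPL: IL = 5.33 dB.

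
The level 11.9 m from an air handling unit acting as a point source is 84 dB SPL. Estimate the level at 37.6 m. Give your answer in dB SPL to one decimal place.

Point-source attenuation: ΔL = 20·log₁₀(r₂/r₁) = 20·log₁₀(37.6/11.9) = 9.993 dB.
L₂ = 84 − 20·log₁₀(37.6/11.9) = 84 − 9.993 = 74.01 dB SPL.

74.0 dB SPL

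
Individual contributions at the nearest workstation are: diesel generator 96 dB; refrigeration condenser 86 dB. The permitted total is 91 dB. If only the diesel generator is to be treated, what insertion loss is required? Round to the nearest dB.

7 dB

The untreated sources together contribute 10^(86/10) = 3.981e+08, i.e. 86.00 dB.
To meet 91 dB overall, the treated diesel generator may contribute at most 10^(91/10) − 3.981e+08 = 8.608e+08, i.e. 89.35 dB.
So the diesel generator must be reduced from 96 to 89.35 dB: IL = 6.65 dB.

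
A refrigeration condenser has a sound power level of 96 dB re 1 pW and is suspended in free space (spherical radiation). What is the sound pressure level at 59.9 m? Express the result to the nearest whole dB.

49 dB

The power spreads over a sphere of area 4π·r², so L_p = L_w − 10·log₁₀(4π·r²).
4π·r² = 4.509e+04 m², 10·log₁₀ of that is 46.541 dB.
L_p = 96 − 46.541 = 49.46 dB.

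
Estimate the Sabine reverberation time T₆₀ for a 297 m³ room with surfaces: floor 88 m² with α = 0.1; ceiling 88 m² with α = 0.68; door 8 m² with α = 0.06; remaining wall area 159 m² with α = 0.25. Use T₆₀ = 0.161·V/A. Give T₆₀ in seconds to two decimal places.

0.44 s

Total absorption A = 88·0.1 + 88·0.68 + 8·0.06 + 159·0.25 = 108.87 m² sabins.
T₆₀ = 0.161·V/A = 0.161·297/108.87 = 0.439 s.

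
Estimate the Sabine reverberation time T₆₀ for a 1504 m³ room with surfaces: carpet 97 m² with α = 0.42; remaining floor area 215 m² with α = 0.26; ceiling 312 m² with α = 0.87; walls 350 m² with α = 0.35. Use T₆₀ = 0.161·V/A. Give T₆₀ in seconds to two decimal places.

Total absorption A = 97·0.42 + 215·0.26 + 312·0.87 + 350·0.35 = 490.58 m² sabins.
T₆₀ = 0.161·V/A = 0.161·1504/490.58 = 0.494 s.

0.49 s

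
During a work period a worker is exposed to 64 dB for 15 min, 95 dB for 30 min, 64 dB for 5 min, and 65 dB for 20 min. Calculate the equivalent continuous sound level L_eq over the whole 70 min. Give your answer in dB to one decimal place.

91.3 dB

The energy average is taken in the linear domain: L_eq = 10·log₁₀[(Σ tᵢ·10^(Lᵢ/10))/T], T = 70 min.
Σ tᵢ·10^(Lᵢ/10) = 15·10^(64/10) + 30·10^(95/10) + 5·10^(64/10) + 20·10^(65/10) = 9.498e+10.
L_eq = 10·log₁₀(9.498e+10/70) = 91.33 dB.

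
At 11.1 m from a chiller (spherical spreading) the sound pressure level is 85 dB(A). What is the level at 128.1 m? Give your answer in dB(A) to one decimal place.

63.8 dB(A)

For a point source, L₂ = L₁ − 20·log₁₀(r₂/r₁).
L₂ = 85 − 20·log₁₀(128.1/11.1) = 85 − 21.245 = 63.76 dB(A).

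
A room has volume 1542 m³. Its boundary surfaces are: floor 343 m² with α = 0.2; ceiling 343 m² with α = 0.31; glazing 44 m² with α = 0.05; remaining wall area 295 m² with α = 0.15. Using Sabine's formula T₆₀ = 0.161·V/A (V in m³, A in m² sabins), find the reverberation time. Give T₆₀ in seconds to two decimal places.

A = Σ Sᵢαᵢ = 343·0.2 + 343·0.31 + 44·0.05 + 295·0.15 = 221.38 m².
T₆₀ = 0.161·V/A = 0.161·1542/221.38 = 1.121 s.

1.12 s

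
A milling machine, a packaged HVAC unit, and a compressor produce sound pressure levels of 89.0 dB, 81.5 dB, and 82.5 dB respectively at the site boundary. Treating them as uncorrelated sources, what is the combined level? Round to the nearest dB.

For uncorrelated sources the intensities add, so convert each level to linear form, sum, and take 10·log₁₀ of the total.
Σ 10^(L/10) = 10^(89.0/10) + 10^(81.5/10) + 10^(82.5/10) = 1.113e+09.
L_total = 10·log₁₀(1.113e+09) = 90.47 dB.

90 dB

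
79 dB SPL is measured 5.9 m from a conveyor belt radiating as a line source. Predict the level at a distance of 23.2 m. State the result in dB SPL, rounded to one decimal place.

73.1 dB SPL

Cylindrical spreading from a line source gives a 10·log₁₀(r₂/r₁) drop.
L₂ = 79 − 10·log₁₀(23.2/5.9) = 79 − 5.946 = 73.05 dB SPL.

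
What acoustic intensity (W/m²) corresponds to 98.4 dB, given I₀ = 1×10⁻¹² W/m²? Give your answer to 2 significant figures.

0.0069 W/m²

L = 10·log₁₀(I/I₀) ⇒ I = I₀·10^(L/10) = 10⁻¹² × 10^9.84.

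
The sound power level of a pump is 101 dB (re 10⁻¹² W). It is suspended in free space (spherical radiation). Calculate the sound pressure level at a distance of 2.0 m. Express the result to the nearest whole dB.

84 dB

The power spreads over a sphere of area 4π·r², so L_p = L_w − 10·log₁₀(4π·r²).
4π·r² = 50.27 m², 10·log₁₀ of that is 17.013 dB.
L_p = 101 − 17.013 = 83.99 dB.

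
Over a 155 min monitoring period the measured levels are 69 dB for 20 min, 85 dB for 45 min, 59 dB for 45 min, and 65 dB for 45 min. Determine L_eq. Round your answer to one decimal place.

79.7 dB

The energy average is taken in the linear domain: L_eq = 10·log₁₀[(Σ tᵢ·10^(Lᵢ/10))/T], T = 155 min.
Σ tᵢ·10^(Lᵢ/10) = 20·10^(69/10) + 45·10^(85/10) + 45·10^(59/10) + 45·10^(65/10) = 1.457e+10.
L_eq = 10·log₁₀(1.457e+10/155) = 79.73 dB.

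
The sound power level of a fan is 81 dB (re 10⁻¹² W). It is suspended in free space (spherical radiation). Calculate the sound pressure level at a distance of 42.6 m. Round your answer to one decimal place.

37.4 dB

L_p = L_w − 10·log₁₀(4π·r²) with r = 42.6 m.
4π·r² = 2.28e+04 m², 10·log₁₀ of that is 43.580 dB.
L_p = 81 − 43.580 = 37.42 dB.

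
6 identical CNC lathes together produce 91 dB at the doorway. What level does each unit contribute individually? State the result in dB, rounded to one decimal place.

Dividing the total intensity by 6 lowers the level by 10·log₁₀ 6 = 7.782 dB: L₁ = 91 − 7.782.

83.2 dB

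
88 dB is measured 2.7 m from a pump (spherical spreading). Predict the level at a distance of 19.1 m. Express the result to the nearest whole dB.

71 dB

For a point source, L₂ = L₁ − 20·log₁₀(r₂/r₁).
L₂ = 88 − 20·log₁₀(19.1/2.7) = 88 − 16.993 = 71.01 dB.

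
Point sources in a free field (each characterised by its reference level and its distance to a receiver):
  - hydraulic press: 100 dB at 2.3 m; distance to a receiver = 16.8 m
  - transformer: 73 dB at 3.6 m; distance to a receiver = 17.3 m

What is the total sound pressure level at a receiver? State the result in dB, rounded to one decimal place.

Propagate each source to the receiver with L = L_ref − 20·log₁₀(r/r_ref), then add intensities.
hydraulic press: 100 − 20·log₁₀(16.8/2.3) = 100 − 17.27 = 82.73 dB.
transformer: 73 − 20·log₁₀(17.3/3.6) = 73 − 13.63 = 59.37 dB.
Σ 10^(L/10) = 1.883e+08 → L_total = 10·log₁₀(1.883e+08) = 82.75 dB.

82.7 dB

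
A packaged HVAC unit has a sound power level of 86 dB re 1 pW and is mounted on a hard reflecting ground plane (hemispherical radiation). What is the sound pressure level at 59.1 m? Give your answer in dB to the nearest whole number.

43 dB

Free-field hemispherical radiation: L_p = L_w − 10·log₁₀(2π·r²), r = 59.1 m.
2π·r² = 2.195e+04 m², 10·log₁₀ of that is 43.414 dB.
L_p = 86 − 43.414 = 42.59 dB.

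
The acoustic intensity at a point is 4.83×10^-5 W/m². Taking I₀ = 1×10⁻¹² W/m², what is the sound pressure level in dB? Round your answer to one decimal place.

Dividing by I₀ shifts the exponent by 12: I/I₀ = 4.83×10^7.
L = 10·(0.6839 + 7) = 76.84 dB.

76.8 dB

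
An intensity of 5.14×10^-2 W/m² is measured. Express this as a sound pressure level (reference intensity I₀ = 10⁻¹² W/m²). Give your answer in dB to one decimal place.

107.1 dB

Dividing by I₀ shifts the exponent by 12: I/I₀ = 5.14×10^10.
L = 10·(0.7110 + 10) = 107.11 dB.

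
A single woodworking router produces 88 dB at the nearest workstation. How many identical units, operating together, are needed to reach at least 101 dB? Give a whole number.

Need L₁ + 10·log₁₀ N ≥ 101, i.e. log₁₀ N ≥ 1.30.
N ≥ 10^(13.0/10) = 19.953, so N = 20.

20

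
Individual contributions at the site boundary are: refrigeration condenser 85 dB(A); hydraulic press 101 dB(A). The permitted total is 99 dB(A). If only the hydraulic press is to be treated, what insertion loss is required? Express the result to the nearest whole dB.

2 dB

Everything except the hydraulic press sums to 10^(85/10) = 3.162e+08 in linear terms, 85.00 dB(A).
The limit corresponds to 10^(99/10) = 7.943e+09; subtracting the fixed part leaves 7.627e+09 for the hydraulic press, i.e. 98.82 dB(A).
Required insertion loss = 101 − 98.82 = 2.18 dB.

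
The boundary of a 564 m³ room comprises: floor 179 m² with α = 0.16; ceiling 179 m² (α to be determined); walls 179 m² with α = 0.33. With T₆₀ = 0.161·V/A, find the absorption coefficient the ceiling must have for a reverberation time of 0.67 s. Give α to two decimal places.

From T₆₀ = 0.161·V/A, the target T₆₀ = 0.67 s needs A = 0.161·564/0.67 = 135.53 m².
Absorption from the other surfaces = 179·0.16 + 179·0.33 = 87.71 m², so the ceiling must supply 47.82 m² over 179 m².
α = 47.82/179 = 0.267.

0.27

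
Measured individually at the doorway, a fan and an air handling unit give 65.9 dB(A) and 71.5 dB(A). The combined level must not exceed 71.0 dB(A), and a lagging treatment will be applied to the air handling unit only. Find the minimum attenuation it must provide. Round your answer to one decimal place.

2.1 dB

Everything except the air handling unit sums to 10^(65.9/10) = 3.890e+06 in linear terms, 65.90 dB(A).
To meet 71.0 dB(A) overall, the treated air handling unit may contribute at most 10^(71.0/10) − 3.890e+06 = 8.699e+06, i.e. 69.39 dB(A).
So the air handling unit must be reduced from 71.5 to 69.39 dB(A): IL = 2.11 dB.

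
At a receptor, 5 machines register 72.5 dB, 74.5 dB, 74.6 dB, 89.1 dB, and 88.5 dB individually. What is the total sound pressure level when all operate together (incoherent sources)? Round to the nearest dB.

Incoherent sources combine by intensity addition: L_total = 10·log₁₀(Σ 10^(L_i/10)).
Σ 10^(L/10) = 10^(72.5/10) + 10^(74.5/10) + 10^(74.6/10) + 10^(89.1/10) + 10^(88.5/10) = 1.596e+09.
L_total = 10·log₁₀(1.596e+09) = 92.03 dB.

92 dB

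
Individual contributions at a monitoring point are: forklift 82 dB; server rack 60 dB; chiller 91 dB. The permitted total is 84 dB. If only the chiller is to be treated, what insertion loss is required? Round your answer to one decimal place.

Everything except the chiller sums to 10^(82/10) + 10^(60/10) = 1.595e+08 in linear terms, 82.03 dB.
The limit corresponds to 10^(84/10) = 2.512e+08; subtracting the fixed part leaves 9.170e+07 for the chiller, i.e. 79.62 dB.
So the chiller must be reduced from 91 to 79.62 dB: IL = 11.38 dB.

11.4 dB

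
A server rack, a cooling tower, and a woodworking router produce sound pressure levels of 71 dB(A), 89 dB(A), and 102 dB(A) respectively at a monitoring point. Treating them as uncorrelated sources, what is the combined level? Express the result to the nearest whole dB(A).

102 dB(A)

For uncorrelated sources the intensities add, so convert each level to linear form, sum, and take 10·log₁₀ of the total.
Σ 10^(L/10) = 10^(71/10) + 10^(89/10) + 10^(102/10) = 1.666e+10.
L_total = 10·log₁₀(1.666e+10) = 102.22 dB(A).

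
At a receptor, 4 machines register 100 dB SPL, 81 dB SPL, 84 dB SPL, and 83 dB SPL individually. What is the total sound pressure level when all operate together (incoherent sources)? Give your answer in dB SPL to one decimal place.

For uncorrelated sources the intensities add, so convert each level to linear form, sum, and take 10·log₁₀ of the total.
Σ 10^(L/10) = 10^(100/10) + 10^(81/10) + 10^(84/10) + 10^(83/10) = 1.058e+10.
L_total = 10·log₁₀(1.058e+10) = 100.24 dB SPL.

100.2 dB SPL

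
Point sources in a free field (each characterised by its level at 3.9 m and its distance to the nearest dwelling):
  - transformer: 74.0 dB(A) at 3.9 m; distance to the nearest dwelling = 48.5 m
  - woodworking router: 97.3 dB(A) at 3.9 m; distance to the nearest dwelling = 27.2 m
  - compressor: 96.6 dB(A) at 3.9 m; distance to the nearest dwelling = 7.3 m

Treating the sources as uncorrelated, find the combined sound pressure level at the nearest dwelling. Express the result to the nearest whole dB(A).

Propagate each source to the receiver with L = L_ref − 20·log₁₀(r/r_ref), then add intensities.
transformer: 74.0 − 20·log₁₀(48.5/3.9) = 74.0 − 21.89 = 52.11 dB(A).
woodworking router: 97.3 − 20·log₁₀(27.2/3.9) = 97.3 − 16.87 = 80.43 dB(A).
compressor: 96.6 − 20·log₁₀(7.3/3.9) = 96.6 − 5.45 = 91.15 dB(A).
Σ 10^(L/10) = 1.415e+09 → L_total = 10·log₁₀(1.415e+09) = 91.51 dB(A).

92 dB(A)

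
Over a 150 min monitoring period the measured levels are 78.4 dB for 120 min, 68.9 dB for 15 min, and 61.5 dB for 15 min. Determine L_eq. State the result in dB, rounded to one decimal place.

L_eq = 10·log₁₀[(1/T)·Σ tᵢ·10^(Lᵢ/10)] with T = 150 min.
Σ tᵢ·10^(Lᵢ/10) = 120·10^(78.4/10) + 15·10^(68.9/10) + 15·10^(61.5/10) = 8.440e+09.
L_eq = 10·log₁₀(8.440e+09/150) = 77.50 dB.

77.5 dB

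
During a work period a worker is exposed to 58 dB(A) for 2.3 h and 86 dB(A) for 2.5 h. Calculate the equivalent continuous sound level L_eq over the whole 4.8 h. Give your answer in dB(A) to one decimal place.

83.2 dB(A)

L_eq = 10·log₁₀[(1/T)·Σ tᵢ·10^(Lᵢ/10)] with T = 4.8 h.
Σ tᵢ·10^(Lᵢ/10) = 2.3·10^(58/10) + 2.5·10^(86/10) = 9.967e+08.
L_eq = 10·log₁₀(9.967e+08/4.8) = 83.17 dB(A).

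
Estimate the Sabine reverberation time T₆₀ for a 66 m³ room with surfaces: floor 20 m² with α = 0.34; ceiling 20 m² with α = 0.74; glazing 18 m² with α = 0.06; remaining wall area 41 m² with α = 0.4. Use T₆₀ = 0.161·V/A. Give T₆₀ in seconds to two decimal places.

Summing Sᵢαᵢ: 20·0.34 + 20·0.74 + 18·0.06 + 41·0.4 = 39.08 m².
T₆₀ = 0.161 × 66 / 39.08 = 0.272 s.

0.27 s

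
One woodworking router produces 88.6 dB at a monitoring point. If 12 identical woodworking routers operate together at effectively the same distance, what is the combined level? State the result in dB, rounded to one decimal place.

With 12 equal, uncorrelated contributions the intensity is 12× that of one unit, giving a rise of 10·log₁₀ 12.
L_total = 88.6 + 10·log₁₀(12) = 88.6 + 10.792 = 99.39 dB.

99.4 dB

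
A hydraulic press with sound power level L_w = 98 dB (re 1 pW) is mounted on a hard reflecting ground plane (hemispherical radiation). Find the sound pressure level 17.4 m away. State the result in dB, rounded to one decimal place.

The power spreads over a hemisphere of area 2π·r², so L_p = L_w − 10·log₁₀(2π·r²).
2π·r² = 1902 m², 10·log₁₀ of that is 32.793 dB.
L_p = 98 − 32.793 = 65.21 dB.

65.2 dB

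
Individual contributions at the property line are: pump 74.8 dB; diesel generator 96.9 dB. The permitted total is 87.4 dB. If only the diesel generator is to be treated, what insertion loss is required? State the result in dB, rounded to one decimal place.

9.7 dB

Everything except the diesel generator sums to 10^(74.8/10) = 3.020e+07 in linear terms, 74.80 dB.
To meet 87.4 dB overall, the treated diesel generator may contribute at most 10^(87.4/10) − 3.020e+07 = 5.193e+08, i.e. 87.15 dB.
So the diesel generator must be reduced from 96.9 to 87.15 dB: IL = 9.75 dB.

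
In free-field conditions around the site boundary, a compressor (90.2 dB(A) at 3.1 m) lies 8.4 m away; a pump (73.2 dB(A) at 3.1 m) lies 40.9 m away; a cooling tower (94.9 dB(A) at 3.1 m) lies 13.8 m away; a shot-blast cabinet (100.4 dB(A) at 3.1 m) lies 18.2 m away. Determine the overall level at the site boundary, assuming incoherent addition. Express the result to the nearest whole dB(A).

88 dB(A)

Propagate each source to the receiver with L = L_ref − 20·log₁₀(r/r_ref), then add intensities.
compressor: 90.2 − 20·log₁₀(8.4/3.1) = 90.2 − 8.66 = 81.54 dB(A).
pump: 73.2 − 20·log₁₀(40.9/3.1) = 73.2 − 22.41 = 50.79 dB(A).
cooling tower: 94.9 − 20·log₁₀(13.8/3.1) = 94.9 − 12.97 = 81.93 dB(A).
shot-blast cabinet: 100.4 − 20·log₁₀(18.2/3.1) = 100.4 − 15.37 = 85.03 dB(A).
Σ 10^(L/10) = 6.168e+08 → L_total = 10·log₁₀(6.168e+08) = 87.90 dB(A).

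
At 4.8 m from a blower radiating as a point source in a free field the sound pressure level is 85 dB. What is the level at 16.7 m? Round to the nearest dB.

74 dB

Point-source attenuation: ΔL = 20·log₁₀(r₂/r₁) = 20·log₁₀(16.7/4.8) = 10.830 dB.
L₂ = 85 − 20·log₁₀(16.7/4.8) = 85 − 10.830 = 74.17 dB.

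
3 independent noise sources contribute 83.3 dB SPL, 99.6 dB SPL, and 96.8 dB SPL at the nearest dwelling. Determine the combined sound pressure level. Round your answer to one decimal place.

101.5 dB SPL

Incoherent sources combine by intensity addition: L_total = 10·log₁₀(Σ 10^(L_i/10)).
Σ 10^(L/10) = 10^(83.3/10) + 10^(99.6/10) + 10^(96.8/10) = 1.412e+10.
L_total = 10·log₁₀(1.412e+10) = 101.50 dB SPL.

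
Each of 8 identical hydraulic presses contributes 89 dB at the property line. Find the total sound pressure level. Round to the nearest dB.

98 dB

N identical incoherent sources raise the level by 10·log₁₀ N.
L_total = 89 + 10·log₁₀(8) = 89 + 9.031 = 98.03 dB.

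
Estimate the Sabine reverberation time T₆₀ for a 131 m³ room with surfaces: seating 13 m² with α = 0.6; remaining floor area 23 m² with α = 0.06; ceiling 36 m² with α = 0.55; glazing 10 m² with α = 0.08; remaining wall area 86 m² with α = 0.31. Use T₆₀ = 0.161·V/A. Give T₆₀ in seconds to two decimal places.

0.37 s

Summing Sᵢαᵢ: 13·0.6 + 23·0.06 + 36·0.55 + 10·0.08 + 86·0.31 = 56.44 m².
T₆₀ = 0.161 × 131 / 56.44 = 0.374 s.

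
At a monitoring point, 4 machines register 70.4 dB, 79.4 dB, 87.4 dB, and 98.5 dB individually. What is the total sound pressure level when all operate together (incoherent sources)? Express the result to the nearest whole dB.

99 dB

Incoherent sources combine by intensity addition: L_total = 10·log₁₀(Σ 10^(L_i/10)).
Σ 10^(L/10) = 10^(70.4/10) + 10^(79.4/10) + 10^(87.4/10) + 10^(98.5/10) = 7.727e+09.
L_total = 10·log₁₀(7.727e+09) = 98.88 dB.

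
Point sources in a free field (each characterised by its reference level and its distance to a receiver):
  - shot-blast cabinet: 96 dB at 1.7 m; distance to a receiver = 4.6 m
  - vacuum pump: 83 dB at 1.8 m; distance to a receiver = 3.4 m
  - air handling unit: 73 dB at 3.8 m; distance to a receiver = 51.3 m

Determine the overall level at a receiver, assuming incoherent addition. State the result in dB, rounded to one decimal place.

Apply inverse-square spreading to bring every level to the receiver, then sum 10^(L/10).
shot-blast cabinet: 96 − 20·log₁₀(4.6/1.7) = 96 − 8.65 = 87.35 dB.
vacuum pump: 83 − 20·log₁₀(3.4/1.8) = 83 − 5.52 = 77.48 dB.
air handling unit: 73 − 20·log₁₀(51.3/3.8) = 73 − 22.61 = 50.39 dB.
Σ 10^(L/10) = 5.998e+08 → L_total = 10·log₁₀(5.998e+08) = 87.78 dB.

87.8 dB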